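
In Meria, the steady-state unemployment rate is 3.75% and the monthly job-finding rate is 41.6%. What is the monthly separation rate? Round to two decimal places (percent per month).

From u* = s/(s+f): s = u·f/(1−u).
s = 0.0375 × 41.6 / (1 − 0.0375) = 1.5600 / 0.9625 ≈ 1.62% per month.

Separation rate ≈ 1.62% per month.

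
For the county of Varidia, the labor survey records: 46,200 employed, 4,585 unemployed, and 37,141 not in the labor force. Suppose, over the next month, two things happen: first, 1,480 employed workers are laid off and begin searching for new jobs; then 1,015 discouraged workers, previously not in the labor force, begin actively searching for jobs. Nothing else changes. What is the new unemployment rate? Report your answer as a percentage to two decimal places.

Initially, labor force = 46,200 + 4,585 = 50,785, so u = 4,585/50,785 = 9.03%.
After the first change, employed falls and unemployed rises by 1,480; labor force unchanged → E = 44,720, U = 6,065, labor force = 50,785.
After the second change, unemployed and labor force both rise by 1,015 → E = 44,720, U = 7,080, labor force = 51,800.
New unemployment rate = 7,080 / 51,800 = 13.67%.

New unemployment rate ≈ 13.67%.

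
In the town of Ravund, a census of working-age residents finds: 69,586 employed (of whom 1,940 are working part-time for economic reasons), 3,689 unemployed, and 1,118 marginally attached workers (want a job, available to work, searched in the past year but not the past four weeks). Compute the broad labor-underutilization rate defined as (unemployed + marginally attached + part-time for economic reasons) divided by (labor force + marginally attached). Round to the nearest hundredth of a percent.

Labor force = 69,586 + 3,689 = 73,275.
Numerator = 3,689 + 1,118 + 1,940 = 6,747.
Denominator = 73,275 + 1,118 = 74,393.
Broad rate = 6,747 / 74,393 = 9.07%.

Broad underutilization rate ≈ 9.07%.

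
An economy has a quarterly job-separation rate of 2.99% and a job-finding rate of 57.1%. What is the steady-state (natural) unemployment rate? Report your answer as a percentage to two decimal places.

Steady-state unemployment rate ≈ 4.98%.

At steady state the flows balance: s·E = f·U, so U/(E+U) = s/(s+f).
u* = 2.99 / (2.99 + 57.1) = 2.99 / 60.09 = 4.98%.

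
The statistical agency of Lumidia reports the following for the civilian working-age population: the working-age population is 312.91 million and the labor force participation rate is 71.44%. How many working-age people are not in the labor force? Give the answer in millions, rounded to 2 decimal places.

About 89.37 million are not in the labor force.

Share not in the labor force = 1 − 0.7144 = 0.2856.
Not in labor force = 0.2856 × 312.91 ≈ 89.37 million.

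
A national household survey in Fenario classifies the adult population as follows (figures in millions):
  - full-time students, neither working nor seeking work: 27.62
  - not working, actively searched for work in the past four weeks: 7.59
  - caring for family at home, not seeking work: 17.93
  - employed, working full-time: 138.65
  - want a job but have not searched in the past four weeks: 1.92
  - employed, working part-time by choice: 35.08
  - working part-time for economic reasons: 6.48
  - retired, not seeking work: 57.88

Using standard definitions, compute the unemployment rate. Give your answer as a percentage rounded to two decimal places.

Employed = 138.65 + 35.08 + 6.48 = 180.21 million (anyone who worked, including part-time for economic reasons, counts as employed).
Unemployed = 7.59 million.
Labor force = 180.21 + 7.59 = 187.80 million.
Unemployment rate = 7.59 / 187.80 = 4.04%.

Unemployment rate ≈ 4.04%.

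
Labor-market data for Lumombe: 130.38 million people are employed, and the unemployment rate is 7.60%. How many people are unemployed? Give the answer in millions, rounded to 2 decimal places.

Let U be the number unemployed. The labor force is E + U, and U/(E+U) = 0.0760.
So U = 0.0760 × 130.38 / (1 − 0.0760) = 9.9089 / 0.9240 ≈ 10.72 million.

About 10.72 million are unemployed.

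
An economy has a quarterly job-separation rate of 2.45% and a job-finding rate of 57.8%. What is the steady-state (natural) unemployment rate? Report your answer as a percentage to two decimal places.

Steady-state unemployment rate ≈ 4.07%.

At steady state the flows balance: s·E = f·U, so U/(E+U) = s/(s+f).
u* = 2.45 / (2.45 + 57.8) = 2.45 / 60.25 = 4.07%.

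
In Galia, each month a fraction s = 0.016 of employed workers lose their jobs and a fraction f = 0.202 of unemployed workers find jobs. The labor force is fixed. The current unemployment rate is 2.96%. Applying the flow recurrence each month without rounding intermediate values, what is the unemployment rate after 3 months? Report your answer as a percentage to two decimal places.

With a fixed labor force, u_{t+1} = u_t + s·(1−u_t) − f·u_t = u_t·(1−s−f) + s.
Here 1−s−f = 0.782 and s = 0.016.
u_1 = 0.029600 × 0.782 + 0.016 = 0.039147.
u_2 = 0.039147 × 0.782 + 0.016 = 0.046613.
u_3 = 0.046613 × 0.782 + 0.016 = 0.052451.

Unemployment rate after three months ≈ 5.25%.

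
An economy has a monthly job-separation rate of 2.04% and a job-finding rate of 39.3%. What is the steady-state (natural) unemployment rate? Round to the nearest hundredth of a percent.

Steady-state unemployment rate ≈ 4.93%.

At steady state the flows balance: s·E = f·U, so U/(E+U) = s/(s+f).
u* = 2.04 / (2.04 + 39.3) = 2.04 / 41.34 = 4.93%.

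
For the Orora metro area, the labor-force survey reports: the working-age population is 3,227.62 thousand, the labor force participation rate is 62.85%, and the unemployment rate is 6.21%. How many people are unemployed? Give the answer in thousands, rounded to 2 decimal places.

About 125.97 thousand are unemployed.

Labor force = 0.6285 × 3,227.62 = 2,028.56 thousand.
Unemployed = 0.0621 × 2,028.56 ≈ 125.97 thousand.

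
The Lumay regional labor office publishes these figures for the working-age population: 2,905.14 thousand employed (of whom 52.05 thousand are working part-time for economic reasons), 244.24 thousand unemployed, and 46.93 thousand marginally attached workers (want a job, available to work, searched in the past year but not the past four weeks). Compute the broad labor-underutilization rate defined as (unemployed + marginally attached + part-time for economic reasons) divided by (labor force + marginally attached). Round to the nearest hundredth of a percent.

Labor force = 2,905.14 + 244.24 = 3,149.38 thousand.
Numerator = 244.24 + 46.93 + 52.05 = 343.22 thousand.
Denominator = 3,149.38 + 46.93 = 3,196.31 thousand.
Broad rate = 343.22 / 3,196.31 = 10.74%.

Broad underutilization rate ≈ 10.74%.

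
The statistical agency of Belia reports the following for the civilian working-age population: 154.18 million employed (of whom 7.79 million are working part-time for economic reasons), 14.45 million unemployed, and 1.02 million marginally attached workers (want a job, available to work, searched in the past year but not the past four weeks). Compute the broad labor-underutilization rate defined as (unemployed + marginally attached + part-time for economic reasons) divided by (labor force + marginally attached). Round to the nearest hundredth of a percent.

Labor force = 154.18 + 14.45 = 168.63 million.
Numerator = 14.45 + 1.02 + 7.79 = 23.26 million.
Denominator = 168.63 + 1.02 = 169.65 million.
Broad rate = 23.26 / 169.65 = 13.71%.

Broad underutilization rate ≈ 13.71%.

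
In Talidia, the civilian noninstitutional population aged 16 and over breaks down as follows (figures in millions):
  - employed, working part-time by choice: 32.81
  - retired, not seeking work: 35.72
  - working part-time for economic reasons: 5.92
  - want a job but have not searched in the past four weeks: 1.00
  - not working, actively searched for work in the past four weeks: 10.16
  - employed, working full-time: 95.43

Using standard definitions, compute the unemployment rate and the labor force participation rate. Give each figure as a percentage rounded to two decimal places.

Unemployment rate ≈ 7.04%; labor force participation rate ≈ 79.72%.

Employed = 32.81 + 5.92 + 95.43 = 134.16 million (anyone who worked, including part-time for economic reasons, counts as employed).
Unemployed = 10.16 million.
Labor force = 134.16 + 10.16 = 144.32 million.
Not in labor force = 35.72 + 1.00 = 36.72 million (those not working and not actively searching are outside the labor force — including those who want a job but have given up searching).
Civilian working-age population = 144.32 + 36.72 = 181.04 million.
Unemployment rate = 10.16 / 144.32 = 7.04%.
Labor force participation rate = 144.32 / 181.04 = 79.72%.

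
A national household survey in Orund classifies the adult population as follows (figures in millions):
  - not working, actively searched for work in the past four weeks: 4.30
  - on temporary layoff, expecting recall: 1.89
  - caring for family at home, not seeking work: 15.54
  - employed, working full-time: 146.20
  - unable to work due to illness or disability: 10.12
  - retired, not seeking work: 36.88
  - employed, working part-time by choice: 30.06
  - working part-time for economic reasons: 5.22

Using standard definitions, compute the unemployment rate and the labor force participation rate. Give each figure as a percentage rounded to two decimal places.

Unemployment rate ≈ 3.30%; labor force participation rate ≈ 75.00%.

Employed = 146.20 + 30.06 + 5.22 = 181.48 million (anyone who worked, including part-time for economic reasons, counts as employed).
Unemployed = 4.30 + 1.89 = 6.19 million (jobless and actively searching, or on temporary layoff).
Labor force = 181.48 + 6.19 = 187.67 million.
Not in labor force = 15.54 + 10.12 + 36.88 = 62.54 million (those not working and not actively searching are outside the labor force).
Civilian working-age population = 187.67 + 62.54 = 250.21 million.
Unemployment rate = 6.19 / 187.67 = 3.30%.
Labor force participation rate = 187.67 / 250.21 = 75.00%.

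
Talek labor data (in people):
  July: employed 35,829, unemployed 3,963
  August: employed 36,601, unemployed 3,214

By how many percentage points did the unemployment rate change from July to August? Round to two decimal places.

July: labor force = 35,829 + 3,963 = 39,792; u = 3,963/39,792 = 9.96%.
August: labor force = 36,601 + 3,214 = 39,815; u = 3,214/39,815 = 8.07%.
Change = 8.07% − 9.96% = −1.89 pp.

The unemployment rate changed by −1.89 percentage points.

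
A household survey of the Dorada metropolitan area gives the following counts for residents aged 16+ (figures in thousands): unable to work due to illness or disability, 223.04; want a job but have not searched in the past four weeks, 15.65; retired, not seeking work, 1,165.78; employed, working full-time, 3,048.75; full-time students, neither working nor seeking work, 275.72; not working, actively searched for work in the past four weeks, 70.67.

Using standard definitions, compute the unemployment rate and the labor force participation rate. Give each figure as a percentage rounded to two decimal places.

Unemployment rate ≈ 2.27%; labor force participation rate ≈ 64.99%.

Employed = 3,048.75 thousand.
Unemployed = 70.67 thousand.
Labor force = 3,048.75 + 70.67 = 3,119.42 thousand.
Not in labor force = 223.04 + 15.65 + 1,165.78 + 275.72 = 1,680.19 thousand (those not working and not actively searching are outside the labor force — including those who want a job but have given up searching).
Civilian working-age population = 3,119.42 + 1,680.19 = 4,799.61 thousand.
Unemployment rate = 70.67 / 3,119.42 = 2.27%.
Labor force participation rate = 3,119.42 / 4,799.61 = 64.99%.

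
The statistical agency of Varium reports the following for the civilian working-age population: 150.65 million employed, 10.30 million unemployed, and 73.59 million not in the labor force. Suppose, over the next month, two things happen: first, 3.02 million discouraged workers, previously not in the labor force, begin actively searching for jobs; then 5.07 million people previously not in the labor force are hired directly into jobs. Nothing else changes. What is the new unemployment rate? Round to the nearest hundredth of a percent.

Initially, labor force = 150.65 + 10.30 = 160.95 million, so u = 10.30/160.95 = 6.40%.
After the first change, unemployed and labor force both rise by 3.02 → E = 150.65, U = 13.32, labor force = 163.97 million.
After the second change, employed and labor force both rise by 5.07; unemployed unchanged → E = 155.72, U = 13.32, labor force = 169.04 million.
New unemployment rate = 13.32 / 169.04 = 7.88%.

New unemployment rate ≈ 7.88%.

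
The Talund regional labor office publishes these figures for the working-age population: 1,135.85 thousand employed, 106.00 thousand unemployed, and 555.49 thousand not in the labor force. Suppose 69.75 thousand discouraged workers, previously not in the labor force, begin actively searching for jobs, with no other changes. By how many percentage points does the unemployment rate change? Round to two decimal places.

The unemployment rate changes by +4.86 percentage points.

Initially, labor force = 1,135.85 + 106.00 = 1,241.85 thousand, so u = 106.00/1,241.85 = 8.54%.
After the change, unemployed and labor force both rise by 69.75 → E = 1,135.85, U = 175.75, labor force = 1,311.60 thousand.
New unemployment rate = 175.75 / 1,311.60 = 13.40%.
Change = 13.40% − 8.54% = +4.86 percentage points.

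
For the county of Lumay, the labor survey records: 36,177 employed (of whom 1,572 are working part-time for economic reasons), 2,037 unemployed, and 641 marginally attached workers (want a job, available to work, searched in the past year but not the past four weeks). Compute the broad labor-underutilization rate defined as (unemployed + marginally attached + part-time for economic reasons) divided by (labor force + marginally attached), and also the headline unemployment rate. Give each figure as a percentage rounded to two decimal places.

Broad underutilization rate ≈ 10.94%; headline unemployment rate ≈ 5.33%.

Labor force = 36,177 + 2,037 = 38,214.
Numerator = 2,037 + 641 + 1,572 = 4,250.
Denominator = 38,214 + 641 = 38,855.
Broad rate = 4,250 / 38,855 = 10.94%.
Headline unemployment rate = 2,037 / 38,214 = 5.33%.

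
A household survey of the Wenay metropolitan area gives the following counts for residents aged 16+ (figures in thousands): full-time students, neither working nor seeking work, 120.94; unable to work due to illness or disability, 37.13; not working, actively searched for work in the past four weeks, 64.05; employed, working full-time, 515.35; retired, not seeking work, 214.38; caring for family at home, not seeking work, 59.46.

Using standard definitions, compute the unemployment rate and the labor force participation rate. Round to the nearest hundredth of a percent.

Employed = 515.35 thousand.
Unemployed = 64.05 thousand.
Labor force = 515.35 + 64.05 = 579.40 thousand.
Not in labor force = 120.94 + 37.13 + 214.38 + 59.46 = 431.91 thousand (those not working and not actively searching are outside the labor force).
Civilian working-age population = 579.40 + 431.91 = 1,011.31 thousand.
Unemployment rate = 64.05 / 579.40 = 11.05%.
Labor force participation rate = 579.40 / 1,011.31 = 57.29%.

Unemployment rate ≈ 11.05%; labor force participation rate ≈ 57.29%.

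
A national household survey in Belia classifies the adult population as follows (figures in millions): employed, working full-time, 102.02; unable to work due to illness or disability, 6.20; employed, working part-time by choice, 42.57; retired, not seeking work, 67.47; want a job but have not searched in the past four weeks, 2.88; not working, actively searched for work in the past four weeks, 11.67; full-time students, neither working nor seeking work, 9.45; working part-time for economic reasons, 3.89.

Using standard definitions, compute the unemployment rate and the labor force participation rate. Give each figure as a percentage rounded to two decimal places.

Unemployment rate ≈ 7.29%; labor force participation rate ≈ 65.06%.

Employed = 102.02 + 42.57 + 3.89 = 148.48 million (anyone who worked, including part-time for economic reasons, counts as employed).
Unemployed = 11.67 million.
Labor force = 148.48 + 11.67 = 160.15 million.
Not in labor force = 6.20 + 67.47 + 2.88 + 9.45 = 86.00 million (those not working and not actively searching are outside the labor force — including those who want a job but have given up searching).
Civilian working-age population = 160.15 + 86.00 = 246.15 million.
Unemployment rate = 11.67 / 160.15 = 7.29%.
Labor force participation rate = 160.15 / 246.15 = 65.06%.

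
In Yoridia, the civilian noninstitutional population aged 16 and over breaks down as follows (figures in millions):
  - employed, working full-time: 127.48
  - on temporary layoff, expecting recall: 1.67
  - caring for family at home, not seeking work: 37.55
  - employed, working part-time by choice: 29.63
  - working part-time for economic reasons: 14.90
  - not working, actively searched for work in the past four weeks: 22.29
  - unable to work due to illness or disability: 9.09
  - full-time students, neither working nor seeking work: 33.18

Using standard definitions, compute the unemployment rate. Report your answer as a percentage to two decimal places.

Unemployment rate ≈ 12.23%.

Employed = 127.48 + 29.63 + 14.90 = 172.01 million (anyone who worked, including part-time for economic reasons, counts as employed).
Unemployed = 1.67 + 22.29 = 23.96 million (jobless and actively searching, or on temporary layoff).
Labor force = 172.01 + 23.96 = 195.97 million.
Unemployment rate = 23.96 / 195.97 = 12.23%.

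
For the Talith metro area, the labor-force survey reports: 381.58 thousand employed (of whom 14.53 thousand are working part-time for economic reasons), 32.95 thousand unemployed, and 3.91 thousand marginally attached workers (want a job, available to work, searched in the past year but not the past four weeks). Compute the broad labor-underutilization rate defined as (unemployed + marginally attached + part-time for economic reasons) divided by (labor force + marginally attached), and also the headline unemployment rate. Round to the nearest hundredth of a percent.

Labor force = 381.58 + 32.95 = 414.53 thousand.
Numerator = 32.95 + 3.91 + 14.53 = 51.39 thousand.
Denominator = 414.53 + 3.91 = 418.44 thousand.
Broad rate = 51.39 / 418.44 = 12.28%.
Headline unemployment rate = 32.95 / 414.53 = 7.95%.

Broad underutilization rate ≈ 12.28%; headline unemployment rate ≈ 7.95%.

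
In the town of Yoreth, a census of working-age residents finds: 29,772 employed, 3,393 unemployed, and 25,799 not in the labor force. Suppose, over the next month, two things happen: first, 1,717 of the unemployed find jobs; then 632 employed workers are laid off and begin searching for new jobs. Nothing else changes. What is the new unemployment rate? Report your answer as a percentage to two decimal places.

Initially, labor force = 29,772 + 3,393 = 33,165, so u = 3,393/33,165 = 10.23%.
After the first change, unemployed falls and employed rises by 1,717; labor force unchanged → E = 31,489, U = 1,676, labor force = 33,165.
After the second change, employed falls and unemployed rises by 632; labor force unchanged → E = 30,857, U = 2,308, labor force = 33,165.
New unemployment rate = 2,308 / 33,165 = 6.96%.

New unemployment rate ≈ 6.96%.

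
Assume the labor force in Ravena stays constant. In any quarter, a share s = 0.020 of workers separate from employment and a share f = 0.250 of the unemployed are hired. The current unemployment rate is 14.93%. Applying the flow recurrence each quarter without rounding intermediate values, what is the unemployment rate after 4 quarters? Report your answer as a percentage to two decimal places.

With a fixed labor force, u_{t+1} = u_t + s·(1−u_t) − f·u_t = u_t·(1−s−f) + s.
Here 1−s−f = 0.730 and s = 0.020.
u_1 = 0.149300 × 0.730 + 0.020 = 0.128989.
u_2 = 0.128989 × 0.730 + 0.020 = 0.114162.
u_3 = 0.114162 × 0.730 + 0.020 = 0.103338.
u_4 = 0.103338 × 0.730 + 0.020 = 0.095437.

Unemployment rate after four quarters ≈ 9.54%.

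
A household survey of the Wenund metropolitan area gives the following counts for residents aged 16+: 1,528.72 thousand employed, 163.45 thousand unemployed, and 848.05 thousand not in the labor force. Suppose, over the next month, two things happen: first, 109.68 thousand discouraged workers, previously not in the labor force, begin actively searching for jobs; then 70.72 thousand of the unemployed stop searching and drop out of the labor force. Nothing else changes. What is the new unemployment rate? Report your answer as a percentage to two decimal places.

Initially, labor force = 1,528.72 + 163.45 = 1,692.17 thousand, so u = 163.45/1,692.17 = 9.66%.
After the first change, unemployed and labor force both rise by 109.68 → E = 1,528.72, U = 273.13, labor force = 1,801.85 thousand.
After the second change, unemployed and labor force both fall by 70.72 → E = 1,528.72, U = 202.41, labor force = 1,731.13 thousand.
New unemployment rate = 202.41 / 1,731.13 = 11.69%.

New unemployment rate ≈ 11.69%.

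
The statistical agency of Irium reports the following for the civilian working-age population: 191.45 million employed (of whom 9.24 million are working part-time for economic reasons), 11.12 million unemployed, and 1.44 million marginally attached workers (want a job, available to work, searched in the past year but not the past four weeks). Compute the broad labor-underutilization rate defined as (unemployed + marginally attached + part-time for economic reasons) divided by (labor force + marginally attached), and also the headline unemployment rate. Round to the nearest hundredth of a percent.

Broad underutilization rate ≈ 10.69%; headline unemployment rate ≈ 5.49%.

Labor force = 191.45 + 11.12 = 202.57 million.
Numerator = 11.12 + 1.44 + 9.24 = 21.80 million.
Denominator = 202.57 + 1.44 = 204.01 million.
Broad rate = 21.80 / 204.01 = 10.69%.
Headline unemployment rate = 11.12 / 202.57 = 5.49%.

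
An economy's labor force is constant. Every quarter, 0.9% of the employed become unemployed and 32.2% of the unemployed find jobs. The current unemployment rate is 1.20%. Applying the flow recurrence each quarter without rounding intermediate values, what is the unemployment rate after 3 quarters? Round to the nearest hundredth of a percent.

Unemployment rate after three quarters ≈ 2.26%.

With a fixed labor force, u_{t+1} = u_t + s·(1−u_t) − f·u_t = u_t·(1−s−f) + s.
Here 1−s−f = 0.669 and s = 0.009.
u_1 = 0.012000 × 0.669 + 0.009 = 0.017028.
u_2 = 0.017028 × 0.669 + 0.009 = 0.020392.
u_3 = 0.020392 × 0.669 + 0.009 = 0.022642.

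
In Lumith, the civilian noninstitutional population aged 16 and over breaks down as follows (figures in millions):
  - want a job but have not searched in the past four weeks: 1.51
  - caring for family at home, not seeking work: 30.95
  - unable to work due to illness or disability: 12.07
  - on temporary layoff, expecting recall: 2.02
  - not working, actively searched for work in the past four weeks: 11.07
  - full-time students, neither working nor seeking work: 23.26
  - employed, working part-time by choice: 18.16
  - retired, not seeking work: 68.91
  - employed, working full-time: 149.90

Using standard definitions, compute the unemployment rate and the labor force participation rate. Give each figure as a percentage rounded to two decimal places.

Unemployment rate ≈ 7.23%; labor force participation rate ≈ 56.99%.

Employed = 18.16 + 149.90 = 168.06 million.
Unemployed = 2.02 + 11.07 = 13.09 million (jobless and actively searching, or on temporary layoff).
Labor force = 168.06 + 13.09 = 181.15 million.
Not in labor force = 1.51 + 30.95 + 12.07 + 23.26 + 68.91 = 136.70 million (those not working and not actively searching are outside the labor force — including those who want a job but have given up searching).
Civilian working-age population = 181.15 + 136.70 = 317.85 million.
Unemployment rate = 13.09 / 181.15 = 7.23%.
Labor force participation rate = 181.15 / 317.85 = 56.99%.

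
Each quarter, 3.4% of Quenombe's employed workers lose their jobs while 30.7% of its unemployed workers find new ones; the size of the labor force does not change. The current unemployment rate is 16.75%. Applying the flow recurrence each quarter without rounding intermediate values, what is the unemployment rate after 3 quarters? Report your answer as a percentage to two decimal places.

Unemployment rate after three quarters ≈ 11.91%.

With a fixed labor force, u_{t+1} = u_t + s·(1−u_t) − f·u_t = u_t·(1−s−f) + s.
Here 1−s−f = 0.659 and s = 0.034.
u_1 = 0.167500 × 0.659 + 0.034 = 0.144383.
u_2 = 0.144383 × 0.659 + 0.034 = 0.129148.
u_3 = 0.129148 × 0.659 + 0.034 = 0.119109.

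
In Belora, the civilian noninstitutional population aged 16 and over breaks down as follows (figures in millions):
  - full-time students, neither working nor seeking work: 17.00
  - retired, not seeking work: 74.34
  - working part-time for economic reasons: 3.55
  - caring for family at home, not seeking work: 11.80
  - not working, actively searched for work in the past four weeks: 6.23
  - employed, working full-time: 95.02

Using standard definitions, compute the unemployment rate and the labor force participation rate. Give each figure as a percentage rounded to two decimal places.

Unemployment rate ≈ 5.94%; labor force participation rate ≈ 50.40%.

Employed = 3.55 + 95.02 = 98.57 million (anyone who worked, including part-time for economic reasons, counts as employed).
Unemployed = 6.23 million.
Labor force = 98.57 + 6.23 = 104.80 million.
Not in labor force = 17.00 + 74.34 + 11.80 = 103.14 million (those not working and not actively searching are outside the labor force).
Civilian working-age population = 104.80 + 103.14 = 207.94 million.
Unemployment rate = 6.23 / 104.80 = 5.94%.
Labor force participation rate = 104.80 / 207.94 = 50.40%.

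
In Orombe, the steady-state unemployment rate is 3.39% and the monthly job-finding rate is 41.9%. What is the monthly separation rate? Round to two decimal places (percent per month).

From u* = s/(s+f): s = u·f/(1−u).
s = 0.0339 × 41.9 / (1 − 0.0339) = 1.4204 / 0.9661 ≈ 1.47% per month.

Separation rate ≈ 1.47% per month.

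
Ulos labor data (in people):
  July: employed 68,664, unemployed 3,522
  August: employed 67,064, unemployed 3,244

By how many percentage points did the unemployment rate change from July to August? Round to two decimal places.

July: labor force = 68,664 + 3,522 = 72,186; u = 3,522/72,186 = 4.88%.
August: labor force = 67,064 + 3,244 = 70,308; u = 3,244/70,308 = 4.61%.
Change = 4.61% − 4.88% = −0.27 pp.

The unemployment rate changed by −0.27 percentage points.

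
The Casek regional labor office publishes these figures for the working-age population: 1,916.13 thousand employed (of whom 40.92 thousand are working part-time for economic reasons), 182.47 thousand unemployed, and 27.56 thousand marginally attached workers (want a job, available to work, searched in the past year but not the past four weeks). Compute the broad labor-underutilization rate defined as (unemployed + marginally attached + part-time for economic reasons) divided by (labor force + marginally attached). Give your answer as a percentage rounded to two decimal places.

Labor force = 1,916.13 + 182.47 = 2,098.60 thousand.
Numerator = 182.47 + 27.56 + 40.92 = 250.95 thousand.
Denominator = 2,098.60 + 27.56 = 2,126.16 thousand.
Broad rate = 250.95 / 2,126.16 = 11.80%.

Broad underutilization rate ≈ 11.80%.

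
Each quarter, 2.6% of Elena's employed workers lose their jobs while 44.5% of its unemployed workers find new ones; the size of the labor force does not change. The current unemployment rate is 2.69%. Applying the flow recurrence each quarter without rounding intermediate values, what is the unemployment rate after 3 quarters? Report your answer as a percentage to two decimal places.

Unemployment rate after three quarters ≈ 5.10%.

With a fixed labor force, u_{t+1} = u_t + s·(1−u_t) − f·u_t = u_t·(1−s−f) + s.
Here 1−s−f = 0.529 and s = 0.026.
u_1 = 0.026900 × 0.529 + 0.026 = 0.040230.
u_2 = 0.040230 × 0.529 + 0.026 = 0.047282.
u_3 = 0.047282 × 0.529 + 0.026 = 0.051012.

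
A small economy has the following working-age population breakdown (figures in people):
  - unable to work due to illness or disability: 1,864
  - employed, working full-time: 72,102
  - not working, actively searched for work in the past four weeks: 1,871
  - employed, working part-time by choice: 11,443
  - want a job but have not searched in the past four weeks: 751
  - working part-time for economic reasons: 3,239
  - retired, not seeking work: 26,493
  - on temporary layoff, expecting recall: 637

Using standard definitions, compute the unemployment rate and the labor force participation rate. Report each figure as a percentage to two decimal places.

Unemployment rate ≈ 2.81%; labor force participation rate ≈ 75.42%.

Employed = 72,102 + 11,443 + 3,239 = 86,784 (anyone who worked, including part-time for economic reasons, counts as employed).
Unemployed = 1,871 + 637 = 2,508 (jobless and actively searching, or on temporary layoff).
Labor force = 86,784 + 2,508 = 89,292.
Not in labor force = 1,864 + 751 + 26,493 = 29,108 (those not working and not actively searching are outside the labor force — including those who want a job but have given up searching).
Civilian working-age population = 89,292 + 29,108 = 118,400.
Unemployment rate = 2,508 / 89,292 = 2.81%.
Labor force participation rate = 89,292 / 118,400 = 75.42%.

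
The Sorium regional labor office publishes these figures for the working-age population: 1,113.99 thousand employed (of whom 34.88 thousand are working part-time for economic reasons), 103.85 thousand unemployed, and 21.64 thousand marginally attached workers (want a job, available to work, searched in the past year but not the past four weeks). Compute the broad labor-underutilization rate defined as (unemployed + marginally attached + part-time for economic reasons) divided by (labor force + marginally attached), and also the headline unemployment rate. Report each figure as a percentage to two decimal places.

Labor force = 1,113.99 + 103.85 = 1,217.84 thousand.
Numerator = 103.85 + 21.64 + 34.88 = 160.37 thousand.
Denominator = 1,217.84 + 21.64 = 1,239.48 thousand.
Broad rate = 160.37 / 1,239.48 = 12.94%.
Headline unemployment rate = 103.85 / 1,217.84 = 8.53%.

Broad underutilization rate ≈ 12.94%; headline unemployment rate ≈ 8.53%.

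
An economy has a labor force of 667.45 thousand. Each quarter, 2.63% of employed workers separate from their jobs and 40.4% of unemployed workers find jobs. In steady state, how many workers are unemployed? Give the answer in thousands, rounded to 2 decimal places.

Steady-state unemployment rate u* = s/(s+f) = 2.63/(2.63+40.4) = 0.061120.
Unemployed = u* × labor force = 0.061120 × 667.45 ≈ 40.79 thousand.

About 40.79 thousand are unemployed in steady state.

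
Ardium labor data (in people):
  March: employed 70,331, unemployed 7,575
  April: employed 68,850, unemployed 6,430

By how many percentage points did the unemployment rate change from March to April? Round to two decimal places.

March: labor force = 70,331 + 7,575 = 77,906; u = 7,575/77,906 = 9.72%.
April: labor force = 68,850 + 6,430 = 75,280; u = 6,430/75,280 = 8.54%.
Change = 8.54% − 9.72% = −1.18 pp.

The unemployment rate changed by −1.18 percentage points.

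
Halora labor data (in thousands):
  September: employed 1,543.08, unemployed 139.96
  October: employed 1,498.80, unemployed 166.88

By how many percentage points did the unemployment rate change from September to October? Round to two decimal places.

The unemployment rate changed by +1.70 percentage points.

September: labor force = 1,543.08 + 139.96 = 1,683.04; u = 139.96/1,683.04 = 8.32%.
October: labor force = 1,498.80 + 166.88 = 1,665.68; u = 166.88/1,665.68 = 10.02%.
Change = 10.02% − 8.32% = +1.70 pp.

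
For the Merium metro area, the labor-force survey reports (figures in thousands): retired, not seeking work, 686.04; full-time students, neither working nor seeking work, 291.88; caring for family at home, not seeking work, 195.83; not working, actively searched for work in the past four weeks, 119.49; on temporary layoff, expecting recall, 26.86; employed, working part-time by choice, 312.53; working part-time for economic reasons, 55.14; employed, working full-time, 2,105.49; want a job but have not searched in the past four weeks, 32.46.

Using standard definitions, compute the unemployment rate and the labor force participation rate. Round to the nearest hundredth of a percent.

Unemployment rate ≈ 5.59%; labor force participation rate ≈ 68.47%.

Employed = 312.53 + 55.14 + 2,105.49 = 2,473.16 thousand (anyone who worked, including part-time for economic reasons, counts as employed).
Unemployed = 119.49 + 26.86 = 146.35 thousand (jobless and actively searching, or on temporary layoff).
Labor force = 2,473.16 + 146.35 = 2,619.51 thousand.
Not in labor force = 686.04 + 291.88 + 195.83 + 32.46 = 1,206.21 thousand (those not working and not actively searching are outside the labor force — including those who want a job but have given up searching).
Civilian working-age population = 2,619.51 + 1,206.21 = 3,825.72 thousand.
Unemployment rate = 146.35 / 2,619.51 = 5.59%.
Labor force participation rate = 2,619.51 / 3,825.72 = 68.47%.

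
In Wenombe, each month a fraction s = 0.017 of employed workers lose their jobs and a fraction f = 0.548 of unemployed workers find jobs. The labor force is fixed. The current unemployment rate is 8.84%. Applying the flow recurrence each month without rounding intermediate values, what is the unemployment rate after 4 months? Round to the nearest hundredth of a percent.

Unemployment rate after four months ≈ 3.22%.

With a fixed labor force, u_{t+1} = u_t + s·(1−u_t) − f·u_t = u_t·(1−s−f) + s.
Here 1−s−f = 0.435 and s = 0.017.
u_1 = 0.088400 × 0.435 + 0.017 = 0.055454.
u_2 = 0.055454 × 0.435 + 0.017 = 0.041122.
u_3 = 0.041122 × 0.435 + 0.017 = 0.034888.
u_4 = 0.034888 × 0.435 + 0.017 = 0.032176.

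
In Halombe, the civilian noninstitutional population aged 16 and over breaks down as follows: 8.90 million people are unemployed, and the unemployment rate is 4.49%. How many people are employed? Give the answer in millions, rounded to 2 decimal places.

About 189.32 million are employed.

Labor force = U / u = 8.90 / 0.0449 ≈ 198.22 million.
Employed = labor force − unemployed = 198.22 − 8.90 = 189.32 million.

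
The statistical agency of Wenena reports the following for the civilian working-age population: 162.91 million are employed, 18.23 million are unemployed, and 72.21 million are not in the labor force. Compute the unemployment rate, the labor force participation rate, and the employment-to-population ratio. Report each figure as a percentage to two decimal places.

Unemployment rate ≈ 10.06%; labor force participation rate ≈ 71.50%; employment-population ratio ≈ 64.30%.

Labor force = employed + unemployed = 162.91 + 18.23 = 181.14 million.
Working-age population = 181.14 + 72.21 = 253.35 million.
Unemployment rate = 18.23 / 181.14 = 10.06%.
Labor force participation rate = 181.14 / 253.35 = 71.50%.
Employment-population ratio = 162.91 / 253.35 = 64.30%.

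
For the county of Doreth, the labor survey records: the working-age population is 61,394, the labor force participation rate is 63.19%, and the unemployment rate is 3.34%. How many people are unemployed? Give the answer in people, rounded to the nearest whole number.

Labor force = 0.6319 × 61,394 = 38,795.
Unemployed = 0.0334 × 38,795 ≈ 1,296.

About 1,296 are unemployed.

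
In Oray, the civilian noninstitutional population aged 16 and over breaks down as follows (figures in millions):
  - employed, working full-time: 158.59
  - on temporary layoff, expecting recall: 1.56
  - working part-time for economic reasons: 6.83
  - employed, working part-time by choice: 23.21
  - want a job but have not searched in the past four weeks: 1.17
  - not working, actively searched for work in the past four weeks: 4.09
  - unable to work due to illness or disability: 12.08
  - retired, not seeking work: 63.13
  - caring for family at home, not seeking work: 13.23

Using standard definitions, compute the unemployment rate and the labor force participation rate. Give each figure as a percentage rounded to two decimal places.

Employed = 158.59 + 6.83 + 23.21 = 188.63 million (anyone who worked, including part-time for economic reasons, counts as employed).
Unemployed = 1.56 + 4.09 = 5.65 million (jobless and actively searching, or on temporary layoff).
Labor force = 188.63 + 5.65 = 194.28 million.
Not in labor force = 1.17 + 12.08 + 63.13 + 13.23 = 89.61 million (those not working and not actively searching are outside the labor force — including those who want a job but have given up searching).
Civilian working-age population = 194.28 + 89.61 = 283.89 million.
Unemployment rate = 5.65 / 194.28 = 2.91%.
Labor force participation rate = 194.28 / 283.89 = 68.43%.

Unemployment rate ≈ 2.91%; labor force participation rate ≈ 68.43%.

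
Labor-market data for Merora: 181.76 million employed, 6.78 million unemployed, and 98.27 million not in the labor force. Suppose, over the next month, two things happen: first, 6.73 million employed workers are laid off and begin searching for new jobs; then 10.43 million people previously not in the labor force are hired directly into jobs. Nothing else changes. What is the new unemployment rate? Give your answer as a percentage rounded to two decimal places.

Initially, labor force = 181.76 + 6.78 = 188.54 million, so u = 6.78/188.54 = 3.60%.
After the first change, employed falls and unemployed rises by 6.73; labor force unchanged → E = 175.03, U = 13.51, labor force = 188.54 million.
After the second change, employed and labor force both rise by 10.43; unemployed unchanged → E = 185.46, U = 13.51, labor force = 198.97 million.
New unemployment rate = 13.51 / 198.97 = 6.79%.

New unemployment rate ≈ 6.79%.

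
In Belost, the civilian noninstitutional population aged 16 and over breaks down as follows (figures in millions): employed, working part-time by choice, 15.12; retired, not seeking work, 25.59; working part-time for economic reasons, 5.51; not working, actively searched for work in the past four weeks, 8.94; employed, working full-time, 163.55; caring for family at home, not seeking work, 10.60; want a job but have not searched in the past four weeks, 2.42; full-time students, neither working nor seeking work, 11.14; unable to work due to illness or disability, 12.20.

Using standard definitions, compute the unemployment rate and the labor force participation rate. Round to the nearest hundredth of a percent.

Unemployment rate ≈ 4.63%; labor force participation rate ≈ 75.71%.

Employed = 15.12 + 5.51 + 163.55 = 184.18 million (anyone who worked, including part-time for economic reasons, counts as employed).
Unemployed = 8.94 million.
Labor force = 184.18 + 8.94 = 193.12 million.
Not in labor force = 25.59 + 10.60 + 2.42 + 11.14 + 12.20 = 61.95 million (those not working and not actively searching are outside the labor force — including those who want a job but have given up searching).
Civilian working-age population = 193.12 + 61.95 = 255.07 million.
Unemployment rate = 8.94 / 193.12 = 4.63%.
Labor force participation rate = 193.12 / 255.07 = 75.71%.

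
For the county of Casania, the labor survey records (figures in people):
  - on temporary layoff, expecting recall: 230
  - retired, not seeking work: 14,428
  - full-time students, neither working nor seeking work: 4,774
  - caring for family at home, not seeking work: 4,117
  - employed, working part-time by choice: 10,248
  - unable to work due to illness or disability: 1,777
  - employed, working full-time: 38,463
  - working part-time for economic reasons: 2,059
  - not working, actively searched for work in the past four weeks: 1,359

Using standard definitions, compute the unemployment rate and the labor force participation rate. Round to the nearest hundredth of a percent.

Unemployment rate ≈ 3.03%; labor force participation rate ≈ 67.60%.

Employed = 10,248 + 38,463 + 2,059 = 50,770 (anyone who worked, including part-time for economic reasons, counts as employed).
Unemployed = 230 + 1,359 = 1,589 (jobless and actively searching, or on temporary layoff).
Labor force = 50,770 + 1,589 = 52,359.
Not in labor force = 14,428 + 4,774 + 4,117 + 1,777 = 25,096 (those not working and not actively searching are outside the labor force).
Civilian working-age population = 52,359 + 25,096 = 77,455.
Unemployment rate = 1,589 / 52,359 = 3.03%.
Labor force participation rate = 52,359 / 77,455 = 67.60%.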